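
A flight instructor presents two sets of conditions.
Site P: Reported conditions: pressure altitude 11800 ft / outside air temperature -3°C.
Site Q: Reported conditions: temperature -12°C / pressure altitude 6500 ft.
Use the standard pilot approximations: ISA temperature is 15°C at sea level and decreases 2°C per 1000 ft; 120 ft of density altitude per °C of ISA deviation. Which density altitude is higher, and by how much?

Site P: ISA temp = -8.6°C, deviation +5.6°C, DA = 11800 + 120 × 5.6 = 12472 ft.
Site Q: ISA temp = 2°C, deviation -14°C, DA = 6500 + 120 × (-14) = 4820 ft.
Site P is higher by 12472 − 4820 = 7652 ft.

Site P by 7652 ft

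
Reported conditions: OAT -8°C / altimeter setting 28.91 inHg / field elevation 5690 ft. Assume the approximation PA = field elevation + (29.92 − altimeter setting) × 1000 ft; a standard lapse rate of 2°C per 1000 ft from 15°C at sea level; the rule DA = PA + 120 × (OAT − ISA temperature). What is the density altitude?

5548 ft

Pressure altitude = 5690 + (29.92 − 28.91) × 1000 = 5690 + (+1010) = 6700 ft.
ISA temperature at 6700 ft = 15 − 2 × (6700/1000) = 1.6°C.
ISA deviation = -8 − 1.6 = -9.6°C.
Density altitude = 6700 + 120 × (-9.6) = 5548 ft.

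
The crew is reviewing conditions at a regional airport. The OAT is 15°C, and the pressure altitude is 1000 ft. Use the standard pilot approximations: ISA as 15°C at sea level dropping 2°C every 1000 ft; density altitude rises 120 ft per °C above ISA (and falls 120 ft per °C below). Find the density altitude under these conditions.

ISA temperature at 1000 ft = 15 − 2 × (1000/1000) = 13°C.
ISA deviation = 15 − 13 = +2°C.
Density altitude = 1000 + 120 × (2) = 1000 + (+240) = 1240 ft.

1240 ft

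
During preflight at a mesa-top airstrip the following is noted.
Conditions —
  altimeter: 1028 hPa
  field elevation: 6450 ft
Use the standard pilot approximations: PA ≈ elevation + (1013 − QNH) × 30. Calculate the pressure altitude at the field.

Pressure correction = (1013 − 1028) × 30 = -450 ft.
Pressure altitude = 6450 + (-450) = 6000 ft.

6000 ft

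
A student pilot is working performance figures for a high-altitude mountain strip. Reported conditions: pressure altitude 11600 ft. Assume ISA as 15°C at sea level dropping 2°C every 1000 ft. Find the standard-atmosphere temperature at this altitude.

ISA temperature = 15 − 2 × (11600/1000) = 15 − 23.2 = -8.2°C.

-8.2°C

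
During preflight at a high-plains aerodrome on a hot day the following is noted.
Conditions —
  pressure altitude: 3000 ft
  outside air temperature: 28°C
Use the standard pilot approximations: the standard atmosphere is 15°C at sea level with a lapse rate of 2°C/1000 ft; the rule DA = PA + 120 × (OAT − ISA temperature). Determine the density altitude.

5280 ft

ISA temperature at 3000 ft = 15 − 2 × (3000/1000) = 9°C.
ISA deviation = 28 − 9 = +19°C.
Density altitude = 3000 + 120 × (19) = 3000 + (+2280) = 5280 ft.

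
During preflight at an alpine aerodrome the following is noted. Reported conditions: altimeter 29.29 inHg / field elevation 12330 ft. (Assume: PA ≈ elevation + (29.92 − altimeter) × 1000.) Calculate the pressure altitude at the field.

Pressure correction = (29.92 − 29.29) × 1000 = +630 ft.
Pressure altitude = 12330 + (+630) = 12960 ft.

12960 ft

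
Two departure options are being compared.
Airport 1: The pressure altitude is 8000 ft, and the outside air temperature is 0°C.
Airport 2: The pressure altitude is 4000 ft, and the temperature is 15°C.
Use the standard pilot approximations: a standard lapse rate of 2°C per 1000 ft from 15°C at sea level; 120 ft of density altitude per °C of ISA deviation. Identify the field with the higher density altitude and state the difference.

Airport 1: ISA temp = -1°C, deviation +1°C, DA = 8000 + 120 × 1 = 8120 ft.
Airport 2: ISA temp = 7°C, deviation +8°C, DA = 4000 + 120 × 8 = 4960 ft.
Airport 1 is higher by 8120 − 4960 = 3160 ft.

Airport 1 by 3160 ft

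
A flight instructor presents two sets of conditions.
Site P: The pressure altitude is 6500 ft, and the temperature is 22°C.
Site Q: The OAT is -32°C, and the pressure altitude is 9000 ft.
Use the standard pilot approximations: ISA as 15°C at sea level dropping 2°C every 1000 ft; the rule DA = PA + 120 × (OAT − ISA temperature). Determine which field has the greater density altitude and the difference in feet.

Site P: ISA temp = 2°C, deviation +20°C, DA = 6500 + 120 × 20 = 8900 ft.
Site Q: ISA temp = -3°C, deviation -29°C, DA = 9000 + 120 × (-29) = 5520 ft.
Site P is higher by 8900 − 5520 = 3380 ft.

Site P by 3380 ft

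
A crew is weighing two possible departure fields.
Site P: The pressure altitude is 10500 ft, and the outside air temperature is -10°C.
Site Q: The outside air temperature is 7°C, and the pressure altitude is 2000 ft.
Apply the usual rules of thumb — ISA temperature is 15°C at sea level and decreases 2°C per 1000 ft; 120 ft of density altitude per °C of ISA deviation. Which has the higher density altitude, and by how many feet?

Site P by 8500 ft

Site P: ISA temp = -6°C, deviation -4°C, DA = 10500 + 120 × (-4) = 10020 ft.
Site Q: ISA temp = 11°C, deviation -4°C, DA = 2000 + 120 × (-4) = 1520 ft.
Site P is higher by 10020 − 1520 = 8500 ft.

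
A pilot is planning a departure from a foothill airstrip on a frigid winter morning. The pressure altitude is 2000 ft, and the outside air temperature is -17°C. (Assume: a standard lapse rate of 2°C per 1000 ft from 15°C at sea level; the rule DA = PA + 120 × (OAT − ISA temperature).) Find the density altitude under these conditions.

-1360 ft

ISA temperature at 2000 ft = 15 − 2 × (2000/1000) = 11°C.
ISA deviation = -17 − 11 = -28°C.
Density altitude = 2000 + 120 × (-28) = 2000 + (-3360) = -1360 ft.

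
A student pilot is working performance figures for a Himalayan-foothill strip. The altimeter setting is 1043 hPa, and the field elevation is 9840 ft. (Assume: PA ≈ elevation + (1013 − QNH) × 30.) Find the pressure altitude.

8940 ft

Pressure correction = (1013 − 1043) × 30 = -900 ft.
Pressure altitude = 9840 + (-900) = 8940 ft.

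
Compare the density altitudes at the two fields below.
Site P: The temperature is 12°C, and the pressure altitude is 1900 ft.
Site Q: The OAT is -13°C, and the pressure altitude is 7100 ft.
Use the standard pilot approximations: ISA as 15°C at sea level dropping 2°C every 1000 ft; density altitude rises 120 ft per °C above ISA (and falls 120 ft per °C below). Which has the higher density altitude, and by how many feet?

Site P: ISA temp = 11.2°C, deviation +0.8°C, DA = 1900 + 120 × 0.8 = 1996 ft.
Site Q: ISA temp = 0.8°C, deviation -13.8°C, DA = 7100 + 120 × (-13.8) = 5444 ft.
Site Q is higher by 5444 − 1996 = 3448 ft.

Site Q by 3448 ft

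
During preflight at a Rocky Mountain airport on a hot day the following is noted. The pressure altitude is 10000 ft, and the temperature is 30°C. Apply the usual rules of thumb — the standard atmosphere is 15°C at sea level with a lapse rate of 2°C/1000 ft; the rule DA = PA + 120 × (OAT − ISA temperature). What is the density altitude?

14200 ft

ISA temperature at 10000 ft = 15 − 2 × (10000/1000) = -5°C.
ISA deviation = 30 − (-5) = +35°C.
Density altitude = 10000 + 120 × (35) = 10000 + (+4200) = 14200 ft.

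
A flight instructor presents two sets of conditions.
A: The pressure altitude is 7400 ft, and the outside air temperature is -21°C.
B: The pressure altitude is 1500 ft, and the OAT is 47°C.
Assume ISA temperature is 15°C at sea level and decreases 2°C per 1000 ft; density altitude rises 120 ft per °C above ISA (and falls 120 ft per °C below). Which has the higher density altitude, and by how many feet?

B by 844 ft

A: ISA temp = 0.2°C, deviation -21.2°C, DA = 7400 + 120 × (-21.2) = 4856 ft.
B: ISA temp = 12°C, deviation +35°C, DA = 1500 + 120 × 35 = 5700 ft.
B is higher by 5700 − 4856 = 844 ft.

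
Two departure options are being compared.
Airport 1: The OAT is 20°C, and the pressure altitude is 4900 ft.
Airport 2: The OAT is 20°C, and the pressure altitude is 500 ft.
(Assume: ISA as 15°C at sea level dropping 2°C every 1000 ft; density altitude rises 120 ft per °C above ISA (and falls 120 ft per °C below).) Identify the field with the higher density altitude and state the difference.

Airport 1 by 5456 ft

Airport 1: ISA temp = 5.2°C, deviation +14.8°C, DA = 4900 + 120 × 14.8 = 6676 ft.
Airport 2: ISA temp = 14°C, deviation +6°C, DA = 500 + 120 × 6 = 1220 ft.
Airport 1 is higher by 6676 − 1220 = 5456 ft.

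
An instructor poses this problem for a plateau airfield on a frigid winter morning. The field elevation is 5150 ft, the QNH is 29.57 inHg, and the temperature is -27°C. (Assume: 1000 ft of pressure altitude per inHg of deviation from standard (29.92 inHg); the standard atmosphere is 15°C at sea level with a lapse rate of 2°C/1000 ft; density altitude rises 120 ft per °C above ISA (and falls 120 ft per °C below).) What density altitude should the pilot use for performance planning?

Pressure altitude = 5150 + (29.92 − 29.57) × 1000 = 5150 + (+350) = 5500 ft.
ISA temperature at 5500 ft = 15 − 2 × (5500/1000) = 4°C.
ISA deviation = -27 − 4 = -31°C.
Density altitude = 5500 + 120 × (-31) = 1780 ft.

1780 ft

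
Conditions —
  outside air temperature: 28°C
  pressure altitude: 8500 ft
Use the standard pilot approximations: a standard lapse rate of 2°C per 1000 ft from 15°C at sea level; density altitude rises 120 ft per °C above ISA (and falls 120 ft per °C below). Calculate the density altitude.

12100 ft

ISA temperature at 8500 ft = 15 − 2 × (8500/1000) = -2°C.
ISA deviation = 28 − (-2) = +30°C.
Density altitude = 8500 + 120 × (30) = 8500 + (+3600) = 12100 ft.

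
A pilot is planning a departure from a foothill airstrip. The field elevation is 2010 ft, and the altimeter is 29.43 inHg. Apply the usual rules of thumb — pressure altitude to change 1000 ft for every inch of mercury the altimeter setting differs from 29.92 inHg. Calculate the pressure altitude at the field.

Pressure correction = (29.92 − 29.43) × 1000 = +490 ft.
Pressure altitude = 2010 + (+490) = 2500 ft.

2500 ft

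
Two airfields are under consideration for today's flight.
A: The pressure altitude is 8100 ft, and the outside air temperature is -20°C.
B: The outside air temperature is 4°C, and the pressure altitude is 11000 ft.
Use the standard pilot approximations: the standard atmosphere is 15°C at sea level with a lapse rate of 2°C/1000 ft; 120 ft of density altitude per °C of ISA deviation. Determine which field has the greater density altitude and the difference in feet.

A: ISA temp = -1.2°C, deviation -18.8°C, DA = 8100 + 120 × (-18.8) = 5844 ft.
B: ISA temp = -7°C, deviation +11°C, DA = 11000 + 120 × 11 = 12320 ft.
B is higher by 12320 − 5844 = 6476 ft.

B by 6476 ft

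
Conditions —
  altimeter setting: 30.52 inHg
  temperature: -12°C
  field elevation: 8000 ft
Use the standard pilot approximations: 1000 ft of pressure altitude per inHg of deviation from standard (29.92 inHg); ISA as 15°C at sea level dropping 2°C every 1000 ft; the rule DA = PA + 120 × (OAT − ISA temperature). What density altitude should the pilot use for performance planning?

Pressure altitude = 8000 + (29.92 − 30.52) × 1000 = 8000 + (-600) = 7400 ft.
ISA temperature at 7400 ft = 15 − 2 × (7400/1000) = 0.2°C.
ISA deviation = -12 − 0.2 = -12.2°C.
Density altitude = 7400 + 120 × (-12.2) = 5936 ft.

5936 ft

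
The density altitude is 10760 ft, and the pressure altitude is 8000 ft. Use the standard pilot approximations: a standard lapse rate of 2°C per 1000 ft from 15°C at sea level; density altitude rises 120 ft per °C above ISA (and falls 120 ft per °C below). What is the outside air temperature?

22°C

Density altitude − pressure altitude = 10760 − 8000 = +2760 ft.
At 120 ft/°C that is an ISA deviation of 2760/120 = +23°C.
ISA temperature at 8000 ft = 15 − 2 × (8000/1000) = -1°C.
OAT = ISA + deviation = -1 + (+23) = 22°C.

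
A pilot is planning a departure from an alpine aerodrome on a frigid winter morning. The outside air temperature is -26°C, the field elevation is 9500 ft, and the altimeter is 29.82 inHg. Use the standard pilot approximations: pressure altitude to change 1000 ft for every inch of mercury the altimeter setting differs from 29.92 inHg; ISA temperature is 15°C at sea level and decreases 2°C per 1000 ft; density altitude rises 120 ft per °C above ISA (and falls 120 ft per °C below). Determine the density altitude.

6984 ft

Pressure altitude = 9500 + (29.92 − 29.82) × 1000 = 9500 + (+100) = 9600 ft.
ISA temperature at 9600 ft = 15 − 2 × (9600/1000) = -4.2°C.
ISA deviation = -26 − (-4.2) = -21.8°C.
Density altitude = 9600 + 120 × (-21.8) = 6984 ft.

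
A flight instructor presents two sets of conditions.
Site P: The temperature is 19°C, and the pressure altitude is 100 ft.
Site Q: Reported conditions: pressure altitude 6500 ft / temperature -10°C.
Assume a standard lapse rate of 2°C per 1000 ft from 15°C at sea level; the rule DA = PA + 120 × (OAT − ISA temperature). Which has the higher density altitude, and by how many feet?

Site P: ISA temp = 14.8°C, deviation +4.2°C, DA = 100 + 120 × 4.2 = 604 ft.
Site Q: ISA temp = 2°C, deviation -12°C, DA = 6500 + 120 × (-12) = 5060 ft.
Site Q is higher by 5060 − 604 = 4456 ft.

Site Q by 4456 ft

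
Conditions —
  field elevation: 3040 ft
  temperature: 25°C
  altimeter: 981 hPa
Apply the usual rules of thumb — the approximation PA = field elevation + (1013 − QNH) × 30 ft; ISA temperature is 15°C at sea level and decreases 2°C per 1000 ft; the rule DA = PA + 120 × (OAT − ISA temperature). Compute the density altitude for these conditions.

6160 ft

Pressure altitude = 3040 + (1013 − 981) × 30 = 3040 + (+960) = 4000 ft.
ISA temperature at 4000 ft = 15 − 2 × (4000/1000) = 7°C.
ISA deviation = 25 − 7 = +18°C.
Density altitude = 4000 + 120 × (18) = 6160 ft.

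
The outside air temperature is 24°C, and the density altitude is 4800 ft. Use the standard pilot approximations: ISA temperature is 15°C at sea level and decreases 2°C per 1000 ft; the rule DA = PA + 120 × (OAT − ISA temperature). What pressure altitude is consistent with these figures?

DA = PA + 120 × (OAT − (15 − 2·PA/1000)) = PA + 120·OAT − 1800 + 0.24·PA = 1.24·PA + 120·OAT − 1800.
So 1.24·PA = 4800 − 120 × 24 + 1800 = 3720.
PA = 3720 / 1.24 = 3000 ft.

3000 ft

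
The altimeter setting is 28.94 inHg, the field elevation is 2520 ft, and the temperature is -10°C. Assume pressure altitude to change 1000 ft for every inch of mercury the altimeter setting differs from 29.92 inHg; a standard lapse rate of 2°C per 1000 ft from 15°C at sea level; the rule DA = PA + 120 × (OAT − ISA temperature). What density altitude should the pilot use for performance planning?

Pressure altitude = 2520 + (29.92 − 28.94) × 1000 = 2520 + (+980) = 3500 ft.
ISA temperature at 3500 ft = 15 − 2 × (3500/1000) = 8°C.
ISA deviation = -10 − 8 = -18°C.
Density altitude = 3500 + 120 × (-18) = 1340 ft.

1340 ft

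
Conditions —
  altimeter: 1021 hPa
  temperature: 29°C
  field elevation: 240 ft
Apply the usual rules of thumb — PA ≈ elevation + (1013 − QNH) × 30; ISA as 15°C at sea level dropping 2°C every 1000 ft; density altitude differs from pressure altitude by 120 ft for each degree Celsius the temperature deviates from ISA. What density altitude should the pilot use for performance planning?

Pressure altitude = 240 + (1013 − 1021) × 30 = 240 + (-240) = 0 ft.
ISA temperature at 0 ft = 15 − 2 × (0/1000) = 15°C.
ISA deviation = 29 − 15 = +14°C.
Density altitude = 0 + 120 × (14) = 1680 ft.

1680 ft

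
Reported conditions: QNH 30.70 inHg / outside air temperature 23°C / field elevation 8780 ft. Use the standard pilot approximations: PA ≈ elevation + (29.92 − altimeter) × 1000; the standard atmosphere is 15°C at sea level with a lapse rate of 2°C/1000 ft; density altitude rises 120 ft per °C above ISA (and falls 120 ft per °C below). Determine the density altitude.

Pressure altitude = 8780 + (29.92 − 30.70) × 1000 = 8780 + (-780) = 8000 ft.
ISA temperature at 8000 ft = 15 − 2 × (8000/1000) = -1°C.
ISA deviation = 23 − (-1) = +24°C.
Density altitude = 8000 + 120 × (24) = 10880 ft.

10880 ft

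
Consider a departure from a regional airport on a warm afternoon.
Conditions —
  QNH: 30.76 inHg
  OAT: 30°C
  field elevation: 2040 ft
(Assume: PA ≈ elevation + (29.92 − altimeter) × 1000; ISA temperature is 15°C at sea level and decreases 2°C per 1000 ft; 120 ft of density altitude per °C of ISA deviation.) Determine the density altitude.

Pressure altitude = 2040 + (29.92 − 30.76) × 1000 = 2040 + (-840) = 1200 ft.
ISA temperature at 1200 ft = 15 − 2 × (1200/1000) = 12.6°C.
ISA deviation = 30 − 12.6 = +17.4°C.
Density altitude = 1200 + 120 × (17.4) = 3288 ft.

3288 ft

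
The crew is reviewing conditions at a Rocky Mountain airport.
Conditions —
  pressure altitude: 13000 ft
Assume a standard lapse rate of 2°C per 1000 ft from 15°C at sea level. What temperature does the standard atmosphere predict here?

-11°C

ISA temperature = 15 − 2 × (13000/1000) = 15 − 26 = -11°C.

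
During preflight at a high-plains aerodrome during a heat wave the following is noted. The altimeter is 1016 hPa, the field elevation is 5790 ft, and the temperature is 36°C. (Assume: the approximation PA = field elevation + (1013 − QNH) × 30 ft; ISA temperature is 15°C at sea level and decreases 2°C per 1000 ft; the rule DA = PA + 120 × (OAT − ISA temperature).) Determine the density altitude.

Pressure altitude = 5790 + (1013 − 1016) × 30 = 5790 + (-90) = 5700 ft.
ISA temperature at 5700 ft = 15 − 2 × (5700/1000) = 3.6°C.
ISA deviation = 36 − 3.6 = +32.4°C.
Density altitude = 5700 + 120 × (32.4) = 9588 ft.

9588 ft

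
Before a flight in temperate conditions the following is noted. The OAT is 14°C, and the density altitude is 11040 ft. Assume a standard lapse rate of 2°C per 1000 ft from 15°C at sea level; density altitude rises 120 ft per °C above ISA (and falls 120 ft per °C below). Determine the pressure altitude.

9000 ft

DA = PA + 120 × (OAT − (15 − 2·PA/1000)) = PA + 120·OAT − 1800 + 0.24·PA = 1.24·PA + 120·OAT − 1800.
So 1.24·PA = 11040 − 120 × 14 + 1800 = 11160.
PA = 11160 / 1.24 = 9000 ft.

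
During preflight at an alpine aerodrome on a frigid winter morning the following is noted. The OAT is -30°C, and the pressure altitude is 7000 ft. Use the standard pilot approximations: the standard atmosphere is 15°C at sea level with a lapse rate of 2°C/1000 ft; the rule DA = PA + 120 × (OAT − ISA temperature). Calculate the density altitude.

ISA temperature at 7000 ft = 15 − 2 × (7000/1000) = 1°C.
ISA deviation = -30 − 1 = -31°C.
Density altitude = 7000 + 120 × (-31) = 7000 + (-3720) = 3280 ft.

3280 ft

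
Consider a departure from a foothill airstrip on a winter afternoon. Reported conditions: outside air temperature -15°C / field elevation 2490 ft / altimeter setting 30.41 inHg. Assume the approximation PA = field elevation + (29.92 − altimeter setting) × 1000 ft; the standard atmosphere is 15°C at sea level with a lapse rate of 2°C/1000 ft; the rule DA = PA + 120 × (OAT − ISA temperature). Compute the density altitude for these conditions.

-1120 ft

Pressure altitude = 2490 + (29.92 − 30.41) × 1000 = 2490 + (-490) = 2000 ft.
ISA temperature at 2000 ft = 15 − 2 × (2000/1000) = 11°C.
ISA deviation = -15 − 11 = -26°C.
Density altitude = 2000 + 120 × (-26) = -1120 ft.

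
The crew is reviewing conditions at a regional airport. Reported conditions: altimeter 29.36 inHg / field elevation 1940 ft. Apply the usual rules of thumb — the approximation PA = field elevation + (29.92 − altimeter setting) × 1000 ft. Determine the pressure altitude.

2500 ft

Pressure correction = (29.92 − 29.36) × 1000 = +560 ft.
Pressure altitude = 1940 + (+560) = 2500 ft.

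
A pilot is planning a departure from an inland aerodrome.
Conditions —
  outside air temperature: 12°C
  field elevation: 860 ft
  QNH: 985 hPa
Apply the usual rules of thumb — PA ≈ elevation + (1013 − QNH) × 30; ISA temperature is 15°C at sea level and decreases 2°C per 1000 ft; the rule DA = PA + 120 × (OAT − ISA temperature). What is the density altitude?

1748 ft

Pressure altitude = 860 + (1013 − 985) × 30 = 860 + (+840) = 1700 ft.
ISA temperature at 1700 ft = 15 − 2 × (1700/1000) = 11.6°C.
ISA deviation = 12 − 11.6 = +0.4°C.
Density altitude = 1700 + 120 × (0.4) = 1748 ft.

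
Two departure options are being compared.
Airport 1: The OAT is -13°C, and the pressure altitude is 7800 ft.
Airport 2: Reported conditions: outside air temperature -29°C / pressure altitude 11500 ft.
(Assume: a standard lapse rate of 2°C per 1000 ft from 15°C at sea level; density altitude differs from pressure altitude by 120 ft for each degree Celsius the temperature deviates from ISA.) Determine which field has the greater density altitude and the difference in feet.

Airport 2 by 2668 ft

Airport 1: ISA temp = -0.6°C, deviation -12.4°C, DA = 7800 + 120 × (-12.4) = 6312 ft.
Airport 2: ISA temp = -8°C, deviation -21°C, DA = 11500 + 120 × (-21) = 8980 ft.
Airport 2 is higher by 8980 − 6312 = 2668 ft.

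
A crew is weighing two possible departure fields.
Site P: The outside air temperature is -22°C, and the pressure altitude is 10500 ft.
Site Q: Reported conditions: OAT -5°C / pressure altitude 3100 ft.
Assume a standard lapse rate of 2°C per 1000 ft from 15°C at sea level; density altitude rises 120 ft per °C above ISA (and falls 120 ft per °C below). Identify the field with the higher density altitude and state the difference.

Site P: ISA temp = -6°C, deviation -16°C, DA = 10500 + 120 × (-16) = 8580 ft.
Site Q: ISA temp = 8.8°C, deviation -13.8°C, DA = 3100 + 120 × (-13.8) = 1444 ft.
Site P is higher by 8580 − 1444 = 7136 ft.

Site P by 7136 ft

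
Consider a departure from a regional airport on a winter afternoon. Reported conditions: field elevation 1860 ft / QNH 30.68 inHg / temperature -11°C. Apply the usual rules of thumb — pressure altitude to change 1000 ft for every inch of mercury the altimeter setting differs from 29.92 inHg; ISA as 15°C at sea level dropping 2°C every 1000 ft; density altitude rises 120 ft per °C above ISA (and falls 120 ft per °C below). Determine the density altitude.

-1756 ft

Pressure altitude = 1860 + (29.92 − 30.68) × 1000 = 1860 + (-760) = 1100 ft.
ISA temperature at 1100 ft = 15 − 2 × (1100/1000) = 12.8°C.
ISA deviation = -11 − 12.8 = -23.8°C.
Density altitude = 1100 + 120 × (-23.8) = -1756 ft.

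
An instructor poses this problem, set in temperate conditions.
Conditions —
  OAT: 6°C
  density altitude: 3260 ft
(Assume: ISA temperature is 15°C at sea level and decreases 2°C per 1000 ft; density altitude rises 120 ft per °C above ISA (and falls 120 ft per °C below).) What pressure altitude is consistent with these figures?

3500 ft

DA = PA + 120 × (OAT − (15 − 2·PA/1000)) = PA + 120·OAT − 1800 + 0.24·PA = 1.24·PA + 120·OAT − 1800.
So 1.24·PA = 3260 − 120 × 6 + 1800 = 4340.
PA = 4340 / 1.24 = 3500 ft.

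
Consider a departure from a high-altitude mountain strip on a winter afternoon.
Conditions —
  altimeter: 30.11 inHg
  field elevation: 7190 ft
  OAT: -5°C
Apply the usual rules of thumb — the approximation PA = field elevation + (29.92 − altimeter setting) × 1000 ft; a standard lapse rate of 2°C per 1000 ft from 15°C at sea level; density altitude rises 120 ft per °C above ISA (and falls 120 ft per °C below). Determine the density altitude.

Pressure altitude = 7190 + (29.92 − 30.11) × 1000 = 7190 + (-190) = 7000 ft.
ISA temperature at 7000 ft = 15 − 2 × (7000/1000) = 1°C.
ISA deviation = -5 − 1 = -6°C.
Density altitude = 7000 + 120 × (-6) = 6280 ft.

6280 ft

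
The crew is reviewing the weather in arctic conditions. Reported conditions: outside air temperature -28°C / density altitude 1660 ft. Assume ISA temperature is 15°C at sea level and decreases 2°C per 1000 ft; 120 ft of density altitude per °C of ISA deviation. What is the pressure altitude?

DA = PA + 120 × (OAT − (15 − 2·PA/1000)) = PA + 120·OAT − 1800 + 0.24·PA = 1.24·PA + 120·OAT − 1800.
So 1.24·PA = 1660 − 120 × (-28) + 1800 = 6820.
PA = 6820 / 1.24 = 5500 ft.

5500 ft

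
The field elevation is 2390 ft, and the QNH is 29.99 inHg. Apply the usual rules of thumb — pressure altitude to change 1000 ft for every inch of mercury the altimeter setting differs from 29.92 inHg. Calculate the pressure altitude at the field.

Pressure correction = (29.92 − 29.99) × 1000 = -70 ft.
Pressure altitude = 2390 + (-70) = 2320 ft.

2320 ft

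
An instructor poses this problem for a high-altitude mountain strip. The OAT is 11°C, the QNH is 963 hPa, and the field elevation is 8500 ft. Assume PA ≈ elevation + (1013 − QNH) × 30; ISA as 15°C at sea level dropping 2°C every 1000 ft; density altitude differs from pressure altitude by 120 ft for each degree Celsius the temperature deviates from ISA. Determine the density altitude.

Pressure altitude = 8500 + (1013 − 963) × 30 = 8500 + (+1500) = 10000 ft.
ISA temperature at 10000 ft = 15 − 2 × (10000/1000) = -5°C.
ISA deviation = 11 − (-5) = +16°C.
Density altitude = 10000 + 120 × (16) = 11920 ft.

11920 ft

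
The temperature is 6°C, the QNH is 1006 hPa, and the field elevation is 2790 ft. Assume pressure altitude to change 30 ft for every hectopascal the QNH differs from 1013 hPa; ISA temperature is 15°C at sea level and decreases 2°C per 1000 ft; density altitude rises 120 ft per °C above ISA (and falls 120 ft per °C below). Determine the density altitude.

2640 ft

Pressure altitude = 2790 + (1013 − 1006) × 30 = 2790 + (+210) = 3000 ft.
ISA temperature at 3000 ft = 15 − 2 × (3000/1000) = 9°C.
ISA deviation = 6 − 9 = -3°C.
Density altitude = 3000 + 120 × (-3) = 2640 ft.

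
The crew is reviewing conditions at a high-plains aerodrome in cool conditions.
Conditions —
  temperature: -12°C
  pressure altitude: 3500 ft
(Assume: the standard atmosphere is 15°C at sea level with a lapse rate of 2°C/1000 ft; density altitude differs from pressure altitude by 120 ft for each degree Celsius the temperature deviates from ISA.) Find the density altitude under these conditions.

1100 ft

ISA temperature at 3500 ft = 15 − 2 × (3500/1000) = 8°C.
ISA deviation = -12 − 8 = -20°C.
Density altitude = 3500 + 120 × (-20) = 3500 + (-2400) = 1100 ft.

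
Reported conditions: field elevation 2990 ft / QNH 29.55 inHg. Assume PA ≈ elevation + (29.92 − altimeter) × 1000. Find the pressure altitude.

3360 ft

Pressure correction = (29.92 − 29.55) × 1000 = +370 ft.
Pressure altitude = 2990 + (+370) = 3360 ft.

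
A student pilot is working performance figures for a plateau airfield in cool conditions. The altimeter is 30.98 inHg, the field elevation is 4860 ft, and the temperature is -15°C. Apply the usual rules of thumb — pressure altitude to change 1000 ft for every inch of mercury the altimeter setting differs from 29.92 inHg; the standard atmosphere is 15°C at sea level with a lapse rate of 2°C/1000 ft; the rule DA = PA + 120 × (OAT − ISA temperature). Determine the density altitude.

Pressure altitude = 4860 + (29.92 − 30.98) × 1000 = 4860 + (-1060) = 3800 ft.
ISA temperature at 3800 ft = 15 − 2 × (3800/1000) = 7.4°C.
ISA deviation = -15 − 7.4 = -22.4°C.
Density altitude = 3800 + 120 × (-22.4) = 1112 ft.

1112 ft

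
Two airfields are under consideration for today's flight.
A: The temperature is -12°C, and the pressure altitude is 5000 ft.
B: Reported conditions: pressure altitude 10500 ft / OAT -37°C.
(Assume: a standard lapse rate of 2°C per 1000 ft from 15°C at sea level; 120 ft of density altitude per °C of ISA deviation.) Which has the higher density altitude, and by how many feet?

A: ISA temp = 5°C, deviation -17°C, DA = 5000 + 120 × (-17) = 2960 ft.
B: ISA temp = -6°C, deviation -31°C, DA = 10500 + 120 × (-31) = 6780 ft.
B is higher by 6780 − 2960 = 3820 ft.

B by 3820 ft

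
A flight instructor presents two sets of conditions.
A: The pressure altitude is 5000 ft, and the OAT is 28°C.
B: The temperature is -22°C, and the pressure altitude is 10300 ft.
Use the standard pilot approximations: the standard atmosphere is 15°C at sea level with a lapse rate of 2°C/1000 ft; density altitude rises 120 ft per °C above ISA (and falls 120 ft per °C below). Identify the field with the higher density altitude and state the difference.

B by 572 ft

A: ISA temp = 5°C, deviation +23°C, DA = 5000 + 120 × 23 = 7760 ft.
B: ISA temp = -5.6°C, deviation -16.4°C, DA = 10300 + 120 × (-16.4) = 8332 ft.
B is higher by 8332 − 7760 = 572 ft.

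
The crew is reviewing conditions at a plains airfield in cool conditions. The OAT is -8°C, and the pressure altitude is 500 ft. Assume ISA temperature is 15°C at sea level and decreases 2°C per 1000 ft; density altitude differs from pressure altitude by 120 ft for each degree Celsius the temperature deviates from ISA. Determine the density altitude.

-2140 ft

ISA temperature at 500 ft = 15 − 2 × (500/1000) = 14°C.
ISA deviation = -8 − 14 = -22°C.
Density altitude = 500 + 120 × (-22) = 500 + (-2640) = -2140 ft.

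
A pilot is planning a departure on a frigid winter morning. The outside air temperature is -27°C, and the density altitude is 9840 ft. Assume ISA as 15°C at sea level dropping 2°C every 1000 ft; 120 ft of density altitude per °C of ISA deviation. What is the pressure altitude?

12000 ft

DA = PA + 120 × (OAT − (15 − 2·PA/1000)) = PA + 120·OAT − 1800 + 0.24·PA = 1.24·PA + 120·OAT − 1800.
So 1.24·PA = 9840 − 120 × (-27) + 1800 = 14880.
PA = 14880 / 1.24 = 12000 ft.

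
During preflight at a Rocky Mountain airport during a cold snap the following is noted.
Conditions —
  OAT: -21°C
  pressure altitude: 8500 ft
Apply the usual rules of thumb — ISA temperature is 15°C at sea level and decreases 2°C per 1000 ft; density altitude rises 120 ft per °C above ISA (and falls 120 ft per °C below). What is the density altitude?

6220 ft

ISA temperature at 8500 ft = 15 − 2 × (8500/1000) = -2°C.
ISA deviation = -21 − (-2) = -19°C.
Density altitude = 8500 + 120 × (-19) = 8500 + (-2280) = 6220 ft.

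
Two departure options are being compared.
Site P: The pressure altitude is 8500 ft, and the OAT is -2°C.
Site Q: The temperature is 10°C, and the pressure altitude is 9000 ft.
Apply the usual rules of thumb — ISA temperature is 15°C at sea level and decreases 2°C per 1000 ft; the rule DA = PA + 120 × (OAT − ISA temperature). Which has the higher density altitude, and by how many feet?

Site P: ISA temp = -2°C, deviation 0°C, DA = 8500 + 120 × 0 = 8500 ft.
Site Q: ISA temp = -3°C, deviation +13°C, DA = 9000 + 120 × 13 = 10560 ft.
Site Q is higher by 10560 − 8500 = 2060 ft.

Site Q by 2060 ft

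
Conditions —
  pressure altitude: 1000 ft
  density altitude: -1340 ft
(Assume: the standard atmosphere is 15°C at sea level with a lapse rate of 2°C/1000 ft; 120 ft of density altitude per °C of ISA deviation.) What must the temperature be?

Density altitude − pressure altitude = -1340 − 1000 = -2340 ft.
At 120 ft/°C that is an ISA deviation of -2340/120 = -19.5°C.
ISA temperature at 1000 ft = 15 − 2 × (1000/1000) = 13°C.
OAT = ISA + deviation = 13 + (-19.5) = -6.5°C.

-6.5°C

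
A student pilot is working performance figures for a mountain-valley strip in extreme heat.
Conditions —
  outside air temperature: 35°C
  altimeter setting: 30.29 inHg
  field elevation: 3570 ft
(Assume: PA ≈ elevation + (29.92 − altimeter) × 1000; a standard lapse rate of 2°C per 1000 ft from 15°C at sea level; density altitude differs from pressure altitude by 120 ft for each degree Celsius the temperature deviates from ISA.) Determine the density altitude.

6368 ft

Pressure altitude = 3570 + (29.92 − 30.29) × 1000 = 3570 + (-370) = 3200 ft.
ISA temperature at 3200 ft = 15 − 2 × (3200/1000) = 8.6°C.
ISA deviation = 35 − 8.6 = +26.4°C.
Density altitude = 3200 + 120 × (26.4) = 6368 ft.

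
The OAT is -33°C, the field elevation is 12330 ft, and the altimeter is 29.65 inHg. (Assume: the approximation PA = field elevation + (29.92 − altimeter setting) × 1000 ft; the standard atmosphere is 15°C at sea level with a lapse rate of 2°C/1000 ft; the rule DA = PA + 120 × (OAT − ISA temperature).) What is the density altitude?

Pressure altitude = 12330 + (29.92 − 29.65) × 1000 = 12330 + (+270) = 12600 ft.
ISA temperature at 12600 ft = 15 − 2 × (12600/1000) = -10.2°C.
ISA deviation = -33 − (-10.2) = -22.8°C.
Density altitude = 12600 + 120 × (-22.8) = 9864 ft.

9864 ft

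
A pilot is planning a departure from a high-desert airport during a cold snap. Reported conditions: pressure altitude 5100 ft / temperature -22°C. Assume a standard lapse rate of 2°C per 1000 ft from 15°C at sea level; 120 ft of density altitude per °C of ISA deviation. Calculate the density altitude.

1884 ft

ISA temperature at 5100 ft = 15 − 2 × (5100/1000) = 4.8°C.
ISA deviation = -22 − 4.8 = -26.8°C.
Density altitude = 5100 + 120 × (-26.8) = 5100 + (-3216) = 1884 ft.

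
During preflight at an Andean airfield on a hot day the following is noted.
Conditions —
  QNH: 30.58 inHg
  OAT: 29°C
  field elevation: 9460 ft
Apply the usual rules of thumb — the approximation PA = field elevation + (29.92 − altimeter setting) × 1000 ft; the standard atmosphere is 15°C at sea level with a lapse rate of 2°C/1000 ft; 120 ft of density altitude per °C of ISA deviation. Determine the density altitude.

Pressure altitude = 9460 + (29.92 − 30.58) × 1000 = 9460 + (-660) = 8800 ft.
ISA temperature at 8800 ft = 15 − 2 × (8800/1000) = -2.6°C.
ISA deviation = 29 − (-2.6) = +31.6°C.
Density altitude = 8800 + 120 × (31.6) = 12592 ft.

12592 ft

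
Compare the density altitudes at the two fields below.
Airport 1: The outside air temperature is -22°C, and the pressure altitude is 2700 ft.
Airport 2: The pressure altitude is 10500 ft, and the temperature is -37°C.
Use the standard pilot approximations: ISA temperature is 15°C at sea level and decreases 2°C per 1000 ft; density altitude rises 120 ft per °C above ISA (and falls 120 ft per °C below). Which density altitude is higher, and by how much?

Airport 1: ISA temp = 9.6°C, deviation -31.6°C, DA = 2700 + 120 × (-31.6) = -1092 ft.
Airport 2: ISA temp = -6°C, deviation -31°C, DA = 10500 + 120 × (-31) = 6780 ft.
Airport 2 is higher by 6780 − (-1092) = 7872 ft.

Airport 2 by 7872 ft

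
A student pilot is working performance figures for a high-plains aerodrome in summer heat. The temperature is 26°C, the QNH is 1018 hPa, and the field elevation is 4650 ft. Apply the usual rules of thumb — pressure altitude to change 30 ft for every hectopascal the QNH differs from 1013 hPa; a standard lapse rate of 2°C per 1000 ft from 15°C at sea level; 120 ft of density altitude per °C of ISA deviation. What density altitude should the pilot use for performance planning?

6900 ft

Pressure altitude = 4650 + (1013 − 1018) × 30 = 4650 + (-150) = 4500 ft.
ISA temperature at 4500 ft = 15 − 2 × (4500/1000) = 6°C.
ISA deviation = 26 − 6 = +20°C.
Density altitude = 4500 + 120 × (20) = 6900 ft.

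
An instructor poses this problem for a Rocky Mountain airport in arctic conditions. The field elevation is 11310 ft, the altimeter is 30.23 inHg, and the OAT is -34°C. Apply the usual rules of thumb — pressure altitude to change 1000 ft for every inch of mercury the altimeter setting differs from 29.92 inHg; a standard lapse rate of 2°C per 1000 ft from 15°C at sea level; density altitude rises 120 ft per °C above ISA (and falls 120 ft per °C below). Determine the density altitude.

Pressure altitude = 11310 + (29.92 − 30.23) × 1000 = 11310 + (-310) = 11000 ft.
ISA temperature at 11000 ft = 15 − 2 × (11000/1000) = -7°C.
ISA deviation = -34 − (-7) = -27°C.
Density altitude = 11000 + 120 × (-27) = 7760 ft.

7760 ft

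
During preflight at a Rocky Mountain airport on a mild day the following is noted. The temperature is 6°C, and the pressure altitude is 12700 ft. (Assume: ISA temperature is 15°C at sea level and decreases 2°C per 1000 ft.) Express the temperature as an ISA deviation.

ISA+16.4°C

ISA temperature at 12700 ft = 15 − 2 × (12700/1000) = -10.4°C.
Deviation = OAT − ISA = 6 − (-10.4) = +16.4°C.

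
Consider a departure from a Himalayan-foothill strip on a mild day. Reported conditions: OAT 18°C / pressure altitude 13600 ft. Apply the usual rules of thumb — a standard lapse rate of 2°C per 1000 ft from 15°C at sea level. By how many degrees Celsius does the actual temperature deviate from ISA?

ISA+30.2°C

ISA temperature at 13600 ft = 15 − 2 × (13600/1000) = -12.2°C.
Deviation = OAT − ISA = 18 − (-12.2) = +30.2°C.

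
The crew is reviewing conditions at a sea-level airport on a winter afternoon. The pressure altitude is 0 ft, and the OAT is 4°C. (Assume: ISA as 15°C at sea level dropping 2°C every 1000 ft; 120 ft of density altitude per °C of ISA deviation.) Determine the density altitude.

-1320 ft

ISA temperature at 0 ft = 15 − 2 × (0/1000) = 15°C.
ISA deviation = 4 − 15 = -11°C.
Density altitude = 0 + 120 × (-11) = 0 + (-1320) = -1320 ft.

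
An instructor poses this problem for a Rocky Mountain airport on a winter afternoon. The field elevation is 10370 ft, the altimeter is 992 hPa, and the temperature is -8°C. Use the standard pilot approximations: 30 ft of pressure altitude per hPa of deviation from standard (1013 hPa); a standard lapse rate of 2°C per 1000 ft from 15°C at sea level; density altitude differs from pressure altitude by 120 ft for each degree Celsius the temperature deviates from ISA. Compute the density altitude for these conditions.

Pressure altitude = 10370 + (1013 − 992) × 30 = 10370 + (+630) = 11000 ft.
ISA temperature at 11000 ft = 15 − 2 × (11000/1000) = -7°C.
ISA deviation = -8 − (-7) = -1°C.
Density altitude = 11000 + 120 × (-1) = 10880 ft.

10880 ft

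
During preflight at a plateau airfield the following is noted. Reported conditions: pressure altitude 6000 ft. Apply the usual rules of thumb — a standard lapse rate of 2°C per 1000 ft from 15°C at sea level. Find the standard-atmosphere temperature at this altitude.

3°C

ISA temperature = 15 − 2 × (6000/1000) = 15 − 12 = 3°C.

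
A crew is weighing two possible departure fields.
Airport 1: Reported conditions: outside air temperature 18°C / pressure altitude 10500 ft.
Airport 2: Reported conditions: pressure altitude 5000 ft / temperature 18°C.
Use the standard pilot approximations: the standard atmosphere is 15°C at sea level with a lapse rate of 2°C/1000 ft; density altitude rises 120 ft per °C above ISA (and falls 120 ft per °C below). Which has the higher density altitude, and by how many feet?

Airport 1 by 6820 ft

Airport 1: ISA temp = -6°C, deviation +24°C, DA = 10500 + 120 × 24 = 13380 ft.
Airport 2: ISA temp = 5°C, deviation +13°C, DA = 5000 + 120 × 13 = 6560 ft.
Airport 1 is higher by 13380 − 6560 = 6820 ft.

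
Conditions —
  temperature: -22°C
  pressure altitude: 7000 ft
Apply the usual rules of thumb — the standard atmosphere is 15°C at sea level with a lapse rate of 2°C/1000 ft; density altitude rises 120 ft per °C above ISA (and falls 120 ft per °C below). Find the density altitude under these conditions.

4240 ft

ISA temperature at 7000 ft = 15 − 2 × (7000/1000) = 1°C.
ISA deviation = -22 − 1 = -23°C.
Density altitude = 7000 + 120 × (-23) = 7000 + (-2760) = 4240 ft.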